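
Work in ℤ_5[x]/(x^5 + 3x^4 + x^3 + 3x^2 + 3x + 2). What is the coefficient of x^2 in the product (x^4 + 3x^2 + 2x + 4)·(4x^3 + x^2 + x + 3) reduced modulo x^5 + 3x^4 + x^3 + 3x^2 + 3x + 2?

Multiply in ℤ_5[x]: (x^4 + 3x^2 + 2x + 4)·(4x^3 + x^2 + x + 3) = 4x^7 + x^6 + 3x^5 + 4x^4 + x^3 + 2.
Reduce using x^5 ≡ 2x^4 + 4x^3 + 2x^2 + 2x + 3 (mod x^5 + 3x^4 + x^3 + 3x^2 + 3x + 2).
Reduced: 2x^4 + 4x^2 + x + 3.

4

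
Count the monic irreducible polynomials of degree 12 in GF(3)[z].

44220

Gauss's count: N_{3}(12) = (1/12) Σ_{d|12} μ(12/d)·3^d.
Divisors of 12: 1, 2, 3, 4, 6, 12; μ(12/d) for each: 0, 1, 0, -1, -1, 1.
Σ = 3^2 − 3^4 − 3^6 + 3^12 = 530640.
N = 530640/12 = 44220.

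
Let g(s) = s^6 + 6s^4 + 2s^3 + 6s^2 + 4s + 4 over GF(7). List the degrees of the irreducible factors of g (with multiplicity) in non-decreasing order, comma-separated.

6

Complete factorization: g(s) = (s^6 + 6s^4 + 2s^3 + 6s^2 + 4s + 4).
Factor degrees with multiplicity: 6 = 6.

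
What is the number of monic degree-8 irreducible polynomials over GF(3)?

810

By the necklace-counting formula, N_3(8) = (1/8) Σ_{d|8} μ(8/d)·3^d.
Divisors of 8: 1, 2, 4, 8; μ(8/d) for each: 0, 0, -1, 1.
Σ = − 3^4 + 3^8 = 6480.
N = 6480/8 = 810.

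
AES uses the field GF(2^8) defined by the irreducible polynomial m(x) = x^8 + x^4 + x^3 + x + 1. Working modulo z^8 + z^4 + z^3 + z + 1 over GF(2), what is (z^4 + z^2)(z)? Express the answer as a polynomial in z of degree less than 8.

z^5 + z^3

Multiply in GF(2)[z]: (z^4 + z^2)·(z) = z^5 + z^3.
Reduced: z^5 + z^3.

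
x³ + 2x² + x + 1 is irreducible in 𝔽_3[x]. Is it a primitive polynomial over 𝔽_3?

Write f(x) = x³ + 2x² + x + 1.
|GF(3^3)^×| = 3^3 − 1 = 26. Prime factorization: 26 = 2·13.
f is primitive ⇔ x has order 26 in GF(3)[x]/(f), i.e. x^(26/q) ≠ 1 for each prime q | 26.
x^(13) mod f = 2.
x^(2) mod f = x².
None equal 1, so x has full order 26; f is primitive.

Yes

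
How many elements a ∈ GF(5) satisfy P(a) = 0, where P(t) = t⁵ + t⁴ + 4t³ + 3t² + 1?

Evaluate at each of the 5 elements of GF(5):
P(0) = 1; P(1) = 0 → root; P(2) = 3; P(3) = 0 → root; P(4) = 0 → root.
Roots: {1, 3, 4}.

3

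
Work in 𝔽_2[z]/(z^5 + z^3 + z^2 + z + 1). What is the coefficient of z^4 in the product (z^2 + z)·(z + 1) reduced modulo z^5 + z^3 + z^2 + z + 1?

Multiply in 𝔽_2[z]: (z^2 + z)·(z + 1) = z^3 + z.
Reduced: z^3 + z.

0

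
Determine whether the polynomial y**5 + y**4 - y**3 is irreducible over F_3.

Write f(y) = y**5 + y**4 - y**3.
Check for roots in F_3: f(0) = 0 → root; f(1) = 1; f(2) = 1.
f(0) = 0, so (y) divides f(y); f is reducible.

No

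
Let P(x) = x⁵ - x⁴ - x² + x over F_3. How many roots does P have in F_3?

2

Evaluate at each of the 3 elements of F_3:
P(0) = 0 → root; P(1) = 0 → root; P(2) = 2.
Roots: {0, 1}.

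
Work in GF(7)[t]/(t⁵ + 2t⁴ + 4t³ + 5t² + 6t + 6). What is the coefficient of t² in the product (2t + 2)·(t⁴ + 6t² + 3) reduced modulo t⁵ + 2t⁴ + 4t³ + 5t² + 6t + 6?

Multiply in GF(7)[t]: (2t + 2)·(t⁴ + 6t² + 3) = 2t⁵ + 2t⁴ + 5t³ + 5t² + 6t + 6.
Reduce using t⁵ ≡ 5t⁴ + 3t³ + 2t² + t + 1 (mod t⁵ + 2t⁴ + 4t³ + 5t² + 6t + 6).
Reduced: 5t⁴ + 4t³ + 2t² + t + 1.

2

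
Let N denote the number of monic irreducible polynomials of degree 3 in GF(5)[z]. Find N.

40

Gauss's count: N_{5}(3) = (1/3) Σ_{d|3} μ(3/d)·5^d.
Divisors of 3: 1, 3; μ(3/d) for each: -1, 1.
Σ = − 5^1 + 5^3 = 120.
N = 120/3 = 40.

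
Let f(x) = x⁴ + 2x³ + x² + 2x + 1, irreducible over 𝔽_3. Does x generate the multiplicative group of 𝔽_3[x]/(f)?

No

|GF(3^4)^×| = 3^4 − 1 = 80. Prime factorization: 80 = 2^4·5.
f is primitive ⇔ x has order 80 in GF(3)[x]/(f), i.e. x^(80/q) ≠ 1 for each prime q | 80.
x^(40) mod f = 1
x^(16) mod f = 2x.
Since x^(40) = 1, the order of x divides 40 < 80; not primitive.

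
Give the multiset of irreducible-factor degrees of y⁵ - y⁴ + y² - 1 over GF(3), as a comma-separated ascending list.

Write f(y) = y⁵ - y⁴ + y² - 1.
Roots in GF(3): f(0) = 2; f(1) = 0 → root; f(2) = 1.
Linear factors from roots: (y - 1).
Complete factorization: f(y) = (y - 1)^2·(y³ + y² + y - 1).
Factor degrees with multiplicity: 1 + 1 + 3 = 5.

1, 1, 3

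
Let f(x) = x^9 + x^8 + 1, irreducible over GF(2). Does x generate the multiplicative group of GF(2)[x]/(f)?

|GF(2^9)^×| = 2^9 − 1 = 511. Prime factorization: 511 = 7·73.
f is primitive ⇔ x has order 511 in GF(2)[x]/(f), i.e. x^(511/q) ≠ 1 for each prime q | 511.
x^(73) mod f = 1
x^(7) mod f = x^7.
Since x^(73) = 1, the order of x divides 73 < 511; not primitive.

No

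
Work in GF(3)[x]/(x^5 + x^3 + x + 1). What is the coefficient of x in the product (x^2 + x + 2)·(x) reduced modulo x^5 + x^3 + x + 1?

Multiply in GF(3)[x]: (x^2 + x + 2)·(x) = x^3 + x^2 + 2x.
Reduced: x^3 + x^2 + 2x.

2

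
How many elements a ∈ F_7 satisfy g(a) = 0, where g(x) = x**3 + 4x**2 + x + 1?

3

Evaluate at each of the 7 elements of F_7:
g(0) = 1; g(1) = 0 → root; g(2) = 6; g(3) = 4; g(4) = 0 → root; g(5) = 0 → root; g(6) = 3.
Roots: {1, 4, 5}.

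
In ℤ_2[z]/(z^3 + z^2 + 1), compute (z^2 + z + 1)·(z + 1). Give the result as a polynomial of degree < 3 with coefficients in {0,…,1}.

Multiply in ℤ_2[z]: (z^2 + z + 1)·(z + 1) = z^3 + 1.
Reduce using z^3 ≡ z^2 + 1 (mod z^3 + z^2 + 1).
Reduced: z^2.

z^2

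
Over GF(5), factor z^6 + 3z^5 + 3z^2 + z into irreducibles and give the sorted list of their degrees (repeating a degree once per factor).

1, 1, 2, 2

Write h(z) = z^6 + 3z^5 + 3z^2 + z.
Roots in GF(5): h(0) = 0 → root; h(1) = 3; h(2) = 4; h(3) = 3; h(4) = 0 → root.
Linear factors from roots: (z), (z + 1).
Complete factorization: h(z) = (z)·(z + 1)·(z^2 + z + 1)^2.
Factor degrees with multiplicity: 1 + 1 + 2 + 2 = 6.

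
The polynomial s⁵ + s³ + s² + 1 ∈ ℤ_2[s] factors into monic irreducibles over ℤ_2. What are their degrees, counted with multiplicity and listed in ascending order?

1, 1, 1, 2

Write f(s) = s⁵ + s³ + s² + 1.
Roots in ℤ_2: f(0) = 1; f(1) = 0 → root.
Linear factors from roots: (s + 1).
Complete factorization: f(s) = (s + 1)^3·(s² + s + 1).
Factor degrees with multiplicity: 1 + 1 + 1 + 2 = 5.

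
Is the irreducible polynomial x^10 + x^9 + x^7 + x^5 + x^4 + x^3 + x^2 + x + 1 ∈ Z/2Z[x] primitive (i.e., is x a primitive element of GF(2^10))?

Write f(x) = x^10 + x^9 + x^7 + x^5 + x^4 + x^3 + x^2 + x + 1.
|GF(2^10)^×| = 2^10 − 1 = 1023. Prime factorization: 1023 = 3·11·31.
f is primitive ⇔ x has order 1023 in GF(2)[x]/(f), i.e. x^(1023/q) ≠ 1 for each prime q | 1023.
x^(341) mod f = 1
x^(93) mod f = x^9 + x^8 + x^6 + x^5.
x^(33) mod f = x^9 + x^8 + x^7 + x^6 + x^4 + x^3 + x.
Since x^(341) = 1, the order of x divides 341 < 1023; not primitive.

No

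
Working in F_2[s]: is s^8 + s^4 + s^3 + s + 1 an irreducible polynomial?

Write g(s) = s^8 + s^4 + s^3 + s + 1.
Check for roots in F_2: g(0) = 1; g(1) = 1.
No roots, so no linear factors.
Monic irreducibles of degree 2 over GF(2): s^2 + s + 1.
None of them divide g (all give nonzero remainder).
Monic irreducibles of degree 3 over GF(2): s^3 + s + 1, s^3 + s^2 + 1.
None of them divide g (all give nonzero remainder).
Monic irreducibles of degree 4 over GF(2): s^4 + s + 1, s^4 + s^3 + 1, s^4 + s^3 + s^2 + s + 1.
None of them divide g (all give nonzero remainder).
No irreducible factor of degree ≤ 4 exists, so g is irreducible over GF(2).

Yes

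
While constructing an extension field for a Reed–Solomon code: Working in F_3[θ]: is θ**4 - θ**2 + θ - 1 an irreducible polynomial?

No

Write m(θ) = θ**4 - θ**2 + θ - 1.
Check for roots in F_3: m(0) = 2; m(1) = 0 → root; m(2) = 1.
m(1) = 0, so (θ − 1) divides m(θ); m is reducible.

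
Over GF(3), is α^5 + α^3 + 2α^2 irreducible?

No

Write m(α) = α^5 + α^3 + 2α^2.
Check for roots in GF(3): m(0) = 0 → root; m(1) = 1; m(2) = 0 → root.
m(0) = 0, so (α) divides m(α); m is reducible.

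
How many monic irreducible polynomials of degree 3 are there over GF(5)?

40

Gauss's count: N_{5}(3) = (1/3) Σ_{d|3} μ(3/d)·5^d.
Divisors of 3: 1, 3; μ(3/d) for each: -1, 1.
Σ = − 5^1 + 5^3 = 120.
N = 120/3 = 40.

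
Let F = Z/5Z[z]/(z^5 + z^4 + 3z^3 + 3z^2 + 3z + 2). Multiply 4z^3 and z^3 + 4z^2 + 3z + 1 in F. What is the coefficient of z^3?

Multiply in Z/5Z[z]: (4z^3)·(z^3 + 4z^2 + 3z + 1) = 4z^6 + z^5 + 2z^4 + 4z^3.
Reduce using z^5 ≡ 4z^4 + 2z^3 + 2z^2 + 2z + 3 (mod z^5 + z^4 + 3z^3 + 3z^2 + 3z + 2).
Reduced: 3z^4 + z^3 + 2z^2 + z + 1.

1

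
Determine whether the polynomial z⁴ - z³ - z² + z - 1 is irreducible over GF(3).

Write P(z) = z⁴ - z³ - z² + z - 1.
Check for roots in GF(3): P(0) = 2; P(1) = 2; P(2) = 2.
No roots, so no linear factors.
Monic irreducibles of degree 2 over GF(3): z² + 1, z² + z - 1, z² - z - 1.
None of them divide P (all give nonzero remainder).
No irreducible factor of degree ≤ 2 exists, so P is irreducible over GF(3).

Yes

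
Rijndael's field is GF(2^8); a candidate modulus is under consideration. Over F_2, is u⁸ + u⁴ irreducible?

Write m(u) = u⁸ + u⁴.
Check for roots in F_2: m(0) = 0 → root; m(1) = 0 → root.
m(0) = 0, so (u) divides m(u); m is reducible.

No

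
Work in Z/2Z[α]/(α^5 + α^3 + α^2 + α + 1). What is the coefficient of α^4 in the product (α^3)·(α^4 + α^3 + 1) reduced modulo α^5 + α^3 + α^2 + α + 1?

0

Multiply in Z/2Z[α]: (α^3)·(α^4 + α^3 + 1) = α^7 + α^6 + α^3.
Reduce using α^5 ≡ α^3 + α^2 + α + 1 (mod α^5 + α^3 + α^2 + α + 1).
Reduced: α^2 + 1.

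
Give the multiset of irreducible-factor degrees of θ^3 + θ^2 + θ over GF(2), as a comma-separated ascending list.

1, 2

Write g(θ) = θ^3 + θ^2 + θ.
Roots in GF(2): g(0) = 0 → root; g(1) = 1.
Linear factors from roots: (θ).
Complete factorization: g(θ) = (θ)·(θ^2 + θ + 1).
Factor degrees with multiplicity: 1 + 2 = 3.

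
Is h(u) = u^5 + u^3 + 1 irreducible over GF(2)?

Yes

Check for roots in GF(2): h(0) = 1; h(1) = 1.
No roots, so no linear factors.
Monic irreducibles of degree 2 over GF(2): u^2 + u + 1.
None of them divide h (all give nonzero remainder).
No irreducible factor of degree ≤ 2 exists, so h is irreducible over GF(2).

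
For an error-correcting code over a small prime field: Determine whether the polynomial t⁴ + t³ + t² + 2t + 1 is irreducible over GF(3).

No

Write P(t) = t⁴ + t³ + t² + 2t + 1.
Check for roots in GF(3): P(0) = 1; P(1) = 0 → root; P(2) = 0 → root.
P(1) = 0, so (t − 1) divides P(t); P is reducible.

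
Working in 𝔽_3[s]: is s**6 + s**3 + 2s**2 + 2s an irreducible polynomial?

No

Write P(s) = s**6 + s**3 + 2s**2 + 2s.
Check for roots in 𝔽_3: P(0) = 0 → root; P(1) = 0 → root; P(2) = 0 → root.
P(0) = 0, so (s) divides P(s); P is reducible.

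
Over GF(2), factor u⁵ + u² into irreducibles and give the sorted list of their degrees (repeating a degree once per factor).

Write f(u) = u⁵ + u².
Roots in GF(2): f(0) = 0 → root; f(1) = 0 → root.
Linear factors from roots: (u), (u + 1).
Complete factorization: f(u) = (u + 1)·(u)^2·(u² + u + 1).
Factor degrees with multiplicity: 1 + 1 + 1 + 2 = 5.

1, 1, 1, 2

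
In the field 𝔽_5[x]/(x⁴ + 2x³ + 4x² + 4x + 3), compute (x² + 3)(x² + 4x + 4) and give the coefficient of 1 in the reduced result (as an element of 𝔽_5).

4

Multiply in 𝔽_5[x]: (x² + 3)·(x² + 4x + 4) = x⁴ + 4x³ + 2x² + 2x + 2.
Reduce using x⁴ ≡ 3x³ + x² + x + 2 (mod x⁴ + 2x³ + 4x² + 4x + 3).
Reduced: 2x³ + 3x² + 3x + 4.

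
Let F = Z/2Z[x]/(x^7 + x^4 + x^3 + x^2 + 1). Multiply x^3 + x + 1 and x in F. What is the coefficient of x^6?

Multiply in Z/2Z[x]: (x^3 + x + 1)·(x) = x^4 + x^2 + x.
Reduced: x^4 + x^2 + x.

0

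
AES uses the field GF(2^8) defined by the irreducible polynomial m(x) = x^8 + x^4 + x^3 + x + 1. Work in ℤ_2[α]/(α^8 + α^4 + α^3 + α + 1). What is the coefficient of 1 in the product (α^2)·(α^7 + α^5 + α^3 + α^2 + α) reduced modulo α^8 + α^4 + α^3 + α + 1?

Multiply in ℤ_2[α]: (α^2)·(α^7 + α^5 + α^3 + α^2 + α) = α^9 + α^7 + α^5 + α^4 + α^3.
Reduce using α^8 ≡ α^4 + α^3 + α + 1 (mod α^8 + α^4 + α^3 + α + 1).
Reduced: α^7 + α^3 + α^2 + α.

0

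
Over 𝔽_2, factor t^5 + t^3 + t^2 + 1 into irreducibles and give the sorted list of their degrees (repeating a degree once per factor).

1, 1, 1, 2

Write f(t) = t^5 + t^3 + t^2 + 1.
Roots in 𝔽_2: f(0) = 1; f(1) = 0 → root.
Linear factors from roots: (t + 1).
Complete factorization: f(t) = (t + 1)^3·(t^2 + t + 1).
Factor degrees with multiplicity: 1 + 1 + 1 + 2 = 5.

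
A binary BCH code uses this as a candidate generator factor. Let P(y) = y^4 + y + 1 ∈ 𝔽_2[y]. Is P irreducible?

Yes

Check for roots in 𝔽_2: P(0) = 1; P(1) = 1.
No roots, so no linear factors.
Monic irreducibles of degree 2 over GF(2): y^2 + y + 1.
None of them divide P (all give nonzero remainder).
No irreducible factor of degree ≤ 2 exists, so P is irreducible over GF(2).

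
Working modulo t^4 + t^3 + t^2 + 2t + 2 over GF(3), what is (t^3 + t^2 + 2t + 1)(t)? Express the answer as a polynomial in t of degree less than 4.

Multiply in GF(3)[t]: (t^3 + t^2 + 2t + 1)·(t) = t^4 + t^3 + 2t^2 + t.
Reduce using t^4 ≡ 2t^3 + 2t^2 + t + 1 (mod t^4 + t^3 + t^2 + 2t + 2).
Reduced: t^2 + 2t + 1.

t^2 + 2t + 1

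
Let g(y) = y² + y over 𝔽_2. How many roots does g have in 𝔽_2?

2

Evaluate at each of the 2 elements of 𝔽_2:
g(0) = 0 → root; g(1) = 0 → root.
Roots: {0, 1}.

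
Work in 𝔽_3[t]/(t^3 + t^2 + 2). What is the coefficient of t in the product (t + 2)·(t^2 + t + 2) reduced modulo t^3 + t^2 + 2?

1

Multiply in 𝔽_3[t]: (t + 2)·(t^2 + t + 2) = t^3 + t + 1.
Reduce using t^3 ≡ 2t^2 + 1 (mod t^3 + t^2 + 2).
Reduced: 2t^2 + t + 2.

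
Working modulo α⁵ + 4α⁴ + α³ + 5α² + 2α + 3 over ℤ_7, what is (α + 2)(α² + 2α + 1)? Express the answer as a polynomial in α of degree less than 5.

α^3 + 4α^2 + 5α + 2

Multiply in ℤ_7[α]: (α + 2)·(α² + 2α + 1) = α³ + 4α² + 5α + 2.
Reduced: α³ + 4α² + 5α + 2.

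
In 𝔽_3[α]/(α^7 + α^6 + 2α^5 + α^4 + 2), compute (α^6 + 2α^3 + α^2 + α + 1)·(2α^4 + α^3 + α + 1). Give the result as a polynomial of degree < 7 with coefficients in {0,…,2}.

α^6 + 2α^5 + α^2 + 2α

Multiply in 𝔽_3[α]: (α^6 + 2α^3 + α^2 + α + 1)·(2α^4 + α^3 + α + 1) = 2α^10 + α^9 + 2α^7 + 2α^6 + 2α^4 + α^3 + 2α^2 + 2α + 1.
Reduce using α^7 ≡ 2α^6 + α^5 + 2α^4 + 1 (mod α^7 + α^6 + 2α^5 + α^4 + 2).
Reduced: α^6 + 2α^5 + α^2 + 2α.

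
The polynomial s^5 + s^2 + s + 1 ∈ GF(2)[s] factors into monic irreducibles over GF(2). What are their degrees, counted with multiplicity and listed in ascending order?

1, 1, 3

Write h(s) = s^5 + s^2 + s + 1.
Roots in GF(2): h(0) = 1; h(1) = 0 → root.
Linear factors from roots: (s + 1).
Complete factorization: h(s) = (s + 1)^2·(s^3 + s + 1).
Factor degrees with multiplicity: 1 + 1 + 3 = 5.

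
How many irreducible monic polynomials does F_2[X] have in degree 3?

x^(2^3) − x is the product of all monic irreducibles of degree dividing 3; Möbius inversion gives N = (1/3) Σ μ(3/d)·2^d.
Divisors of 3: 1, 3; μ(3/d) for each: -1, 1.
Σ = − 2^1 + 2^3 = 6.
N = 6/3 = 2.

2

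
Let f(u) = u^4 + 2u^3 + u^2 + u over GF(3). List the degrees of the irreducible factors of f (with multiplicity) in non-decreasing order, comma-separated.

1, 3

Roots in GF(3): f(0) = 0 → root; f(1) = 2; f(2) = 2.
Linear factors from roots: (u).
Complete factorization: f(u) = (u)·(u^3 + 2u^2 + u + 1).
Factor degrees with multiplicity: 1 + 3 = 4.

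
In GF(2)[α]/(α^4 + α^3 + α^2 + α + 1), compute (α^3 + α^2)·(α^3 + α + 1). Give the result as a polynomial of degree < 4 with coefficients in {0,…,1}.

α^3

Multiply in GF(2)[α]: (α^3 + α^2)·(α^3 + α + 1) = α^6 + α^5 + α^4 + α^2.
Reduce using α^4 ≡ α^3 + α^2 + α + 1 (mod α^4 + α^3 + α^2 + α + 1).
Reduced: α^3.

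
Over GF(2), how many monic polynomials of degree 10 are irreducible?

99

The number of monic irreducibles of degree 10 over GF(2) is (1/10)·Σ_{d∣10} μ(10/d) 2^d.
Divisors of 10: 1, 2, 5, 10; μ(10/d) for each: 1, -1, -1, 1.
Σ = 2^1 − 2^2 − 2^5 + 2^10 = 990.
N = 990/10 = 99.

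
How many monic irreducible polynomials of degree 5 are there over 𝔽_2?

6

x^(2^5) − x is the product of all monic irreducibles of degree dividing 5; Möbius inversion gives N = (1/5) Σ μ(5/d)·2^d.
Divisors of 5: 1, 5; μ(5/d) for each: -1, 1.
Σ = − 2^1 + 2^5 = 30.
N = 30/5 = 6.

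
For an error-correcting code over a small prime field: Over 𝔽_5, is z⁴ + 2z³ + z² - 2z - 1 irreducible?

Yes

Write f(z) = z⁴ + 2z³ + z² - 2z - 1.
Check for roots in 𝔽_5: f(0) = 4; f(1) = 1; f(2) = 1; f(3) = 2; f(4) = 1.
No roots, so no linear factors.
Degree-2 irreducible divisors: test the 10 monic irreducibles of degree 2 over GF(5).
None of them divide f (all give nonzero remainder).
No irreducible factor of degree ≤ 2 exists, so f is irreducible over GF(5).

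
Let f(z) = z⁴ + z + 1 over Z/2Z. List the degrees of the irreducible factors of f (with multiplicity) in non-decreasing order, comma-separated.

4

Roots in Z/2Z: f(0) = 1; f(1) = 1.
Complete factorization: f(z) = (z⁴ + z + 1).
Factor degrees with multiplicity: 4 = 4.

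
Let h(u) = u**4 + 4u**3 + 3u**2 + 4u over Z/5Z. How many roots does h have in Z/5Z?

Evaluate at each of the 5 elements of Z/5Z:
h(0) = 0 → root; h(1) = 2; h(2) = 3; h(3) = 3; h(4) = 1.
Roots: {0}.

1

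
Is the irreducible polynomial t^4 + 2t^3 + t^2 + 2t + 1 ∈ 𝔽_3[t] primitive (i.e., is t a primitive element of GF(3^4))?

No

Write f(t) = t^4 + 2t^3 + t^2 + 2t + 1.
|GF(3^4)^×| = 3^4 − 1 = 80. Prime factorization: 80 = 2^4·5.
f is primitive ⇔ t has order 80 in GF(3)[t]/(f), i.e. t^(80/q) ≠ 1 for each prime q | 80.
t^(40) mod f = 1
t^(16) mod f = 2t.
Since t^(40) = 1, the order of t divides 40 < 80; not primitive.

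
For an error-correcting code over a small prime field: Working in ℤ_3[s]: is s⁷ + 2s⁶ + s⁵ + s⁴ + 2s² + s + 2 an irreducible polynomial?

Yes

Write m(s) = s⁷ + 2s⁶ + s⁵ + s⁴ + 2s² + s + 2.
Check for roots in ℤ_3: m(0) = 2; m(1) = 1; m(2) = 1.
No roots, so no linear factors.
Monic irreducibles of degree 2 over GF(3): s² + 1, s² + s + 2, s² + 2s + 2.
None of them divide m (all give nonzero remainder).
Degree-3 irreducible divisors: test the 8 monic irreducibles of degree 3 over GF(3).
None of them divide m (all give nonzero remainder).
No irreducible factor of degree ≤ 3 exists, so m is irreducible over GF(3).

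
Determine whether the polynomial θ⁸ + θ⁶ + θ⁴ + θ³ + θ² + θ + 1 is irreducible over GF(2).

Write h(θ) = θ⁸ + θ⁶ + θ⁴ + θ³ + θ² + θ + 1.
Check for roots in GF(2): h(0) = 1; h(1) = 1.
No roots, so no linear factors.
Monic irreducibles of degree 2 over GF(2): θ² + θ + 1.
None of them divide h (all give nonzero remainder).
Monic irreducibles of degree 3 over GF(2): θ³ + θ + 1, θ³ + θ² + 1.
None of them divide h (all give nonzero remainder).
Monic irreducibles of degree 4 over GF(2): θ⁴ + θ + 1, θ⁴ + θ³ + 1, θ⁴ + θ³ + θ² + θ + 1.
None of them divide h (all give nonzero remainder).
No irreducible factor of degree ≤ 4 exists, so h is irreducible over GF(2).

Yes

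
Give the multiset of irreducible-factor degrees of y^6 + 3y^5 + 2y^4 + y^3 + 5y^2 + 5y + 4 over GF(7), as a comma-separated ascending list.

Write f(y) = y^6 + 3y^5 + 2y^4 + y^3 + 5y^2 + 5y + 4.
Linear factors from roots: (y + 6).
Complete factorization: f(y) = (y + 6)·(y^2 + 1)·(y^3 + 4y^2 + 5y + 3).
Factor degrees with multiplicity: 1 + 2 + 3 = 6.

1, 2, 3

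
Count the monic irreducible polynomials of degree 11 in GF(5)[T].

x^(5^11) − x is the product of all monic irreducibles of degree dividing 11; Möbius inversion gives N = (1/11) Σ μ(11/d)·5^d.
Divisors of 11: 1, 11; μ(11/d) for each: -1, 1.
Σ = − 5^1 + 5^11 = 48828120.
N = 48828120/11 = 4438920.

4438920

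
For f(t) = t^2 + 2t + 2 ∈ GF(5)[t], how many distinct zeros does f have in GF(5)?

Evaluate at each of the 5 elements of GF(5):
f(0) = 2; f(1) = 0 → root; f(2) = 0 → root; f(3) = 2; f(4) = 1.
Roots: {1, 2}.

2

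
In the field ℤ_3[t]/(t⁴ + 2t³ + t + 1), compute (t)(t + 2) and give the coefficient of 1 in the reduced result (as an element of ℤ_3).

0

Multiply in ℤ_3[t]: (t)·(t + 2) = t² + 2t.
Reduced: t² + 2t.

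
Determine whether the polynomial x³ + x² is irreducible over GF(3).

Write g(x) = x³ + x².
Check for roots in GF(3): g(0) = 0 → root; g(1) = 2; g(2) = 0 → root.
g(0) = 0, so (x) divides g(x); g is reducible.

No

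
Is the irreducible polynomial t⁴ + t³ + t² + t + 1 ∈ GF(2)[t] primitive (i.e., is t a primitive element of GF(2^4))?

Write f(t) = t⁴ + t³ + t² + t + 1.
|GF(2^4)^×| = 2^4 − 1 = 15. Prime factorization: 15 = 3·5.
f is primitive ⇔ t has order 15 in GF(2)[t]/(f), i.e. t^(15/q) ≠ 1 for each prime q | 15.
t^(5) mod f = 1
t^(3) mod f = t³.
Since t^(5) = 1, the order of t divides 5 < 15; not primitive.

No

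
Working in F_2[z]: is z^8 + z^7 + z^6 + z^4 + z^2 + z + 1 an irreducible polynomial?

Write f(z) = z^8 + z^7 + z^6 + z^4 + z^2 + z + 1.
Check for roots in F_2: f(0) = 1; f(1) = 1.
No roots, so no linear factors.
Monic irreducibles of degree 2 over GF(2): z^2 + z + 1.
None of them divide f (all give nonzero remainder).
Monic irreducibles of degree 3 over GF(2): z^3 + z + 1, z^3 + z^2 + 1.
None of them divide f (all give nonzero remainder).
Monic irreducibles of degree 4 over GF(2): z^4 + z + 1, z^4 + z^3 + 1, z^4 + z^3 + z^2 + z + 1.
None of them divide f (all give nonzero remainder).
No irreducible factor of degree ≤ 4 exists, so f is irreducible over GF(2).

Yes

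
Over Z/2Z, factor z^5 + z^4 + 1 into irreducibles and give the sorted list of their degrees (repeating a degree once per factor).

Write g(z) = z^5 + z^4 + 1.
Roots in Z/2Z: g(0) = 1; g(1) = 1.
Complete factorization: g(z) = (z^2 + z + 1)·(z^3 + z + 1).
Factor degrees with multiplicity: 2 + 3 = 5.

2, 3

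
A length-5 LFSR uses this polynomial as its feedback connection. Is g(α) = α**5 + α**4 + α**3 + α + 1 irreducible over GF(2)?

Yes

Check for roots in GF(2): g(0) = 1; g(1) = 1.
No roots, so no linear factors.
Monic irreducibles of degree 2 over GF(2): α**2 + α + 1.
None of them divide g (all give nonzero remainder).
No irreducible factor of degree ≤ 2 exists, so g is irreducible over GF(2).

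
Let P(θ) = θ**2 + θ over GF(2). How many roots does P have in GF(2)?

2

Evaluate at each of the 2 elements of GF(2):
P(0) = 0 → root; P(1) = 0 → root.
Roots: {0, 1}.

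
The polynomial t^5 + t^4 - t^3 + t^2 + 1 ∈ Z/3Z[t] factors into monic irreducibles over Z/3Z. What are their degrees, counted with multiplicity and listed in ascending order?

Write f(t) = t^5 + t^4 - t^3 + t^2 + 1.
Roots in Z/3Z: f(0) = 1; f(1) = 0 → root; f(2) = 0 → root.
Linear factors from roots: (t - 1), (t + 1).
Complete factorization: f(t) = (t + 1)·(t - 1)·(t^3 + t^2 - 1).
Factor degrees with multiplicity: 1 + 1 + 3 = 5.

1, 1, 3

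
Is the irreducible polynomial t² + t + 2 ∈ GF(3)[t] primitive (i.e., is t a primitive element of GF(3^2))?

Write f(t) = t² + t + 2.
|GF(3^2)^×| = 3^2 − 1 = 8. Prime factorization: 8 = 2^3.
f is primitive ⇔ t has order 8 in GF(3)[t]/(f), i.e. t^(8/q) ≠ 1 for each prime q | 8.
t^(4) mod f = 2.
None equal 1, so t has full order 8; f is primitive.

Yes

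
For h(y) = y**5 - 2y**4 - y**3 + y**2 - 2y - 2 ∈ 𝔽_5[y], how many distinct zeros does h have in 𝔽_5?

Evaluate at each of the 5 elements of 𝔽_5:
h(0) = 3; h(1) = 0 → root; h(2) = 0 → root; h(3) = 0 → root; h(4) = 4.
Roots: {1, 2, 3}.

3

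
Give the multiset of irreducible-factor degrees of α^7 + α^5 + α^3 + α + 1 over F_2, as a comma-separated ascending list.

Write g(α) = α^7 + α^5 + α^3 + α + 1.
Roots in F_2: g(0) = 1; g(1) = 1.
Complete factorization: g(α) = (α^7 + α^5 + α^3 + α + 1).
Factor degrees with multiplicity: 7 = 7.

7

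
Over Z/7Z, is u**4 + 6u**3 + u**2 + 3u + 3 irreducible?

No

Write m(u) = u**4 + 6u**3 + u**2 + 3u + 3.
Check for roots in Z/7Z: m(0) = 3; m(1) = 0 → root; m(2) = 0 → root; m(3) = 5; m(4) = 6; m(5) = 4; m(6) = 3.
m(1) = 0, so (u − 1) divides m(u); m is reducible.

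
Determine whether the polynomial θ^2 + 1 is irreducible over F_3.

Write m(θ) = θ^2 + 1.
Check for roots in F_3: m(0) = 1; m(1) = 2; m(2) = 2.
No roots. A degree-2 polynomial over a field with no linear factor is irreducible.

Yes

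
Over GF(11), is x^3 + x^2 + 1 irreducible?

No

Write f(x) = x^3 + x^2 + 1.
Check each element of GF(11) for a root: f(0)=1, f(1)=3, f(2)=2, f(3)=4, f(4)=4, f(5)=8, f(6)=0, f(7)=8, f(8)=5, f(9)=8, f(10)=1.
f(6) = 0, so (x − 6) divides f(x); f is reducible.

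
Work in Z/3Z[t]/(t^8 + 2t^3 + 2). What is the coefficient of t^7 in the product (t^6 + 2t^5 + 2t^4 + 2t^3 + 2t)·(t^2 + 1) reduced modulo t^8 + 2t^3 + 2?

Multiply in Z/3Z[t]: (t^6 + 2t^5 + 2t^4 + 2t^3 + 2t)·(t^2 + 1) = t^8 + 2t^7 + t^5 + 2t^4 + t^3 + 2t.
Reduce using t^8 ≡ t^3 + 1 (mod t^8 + 2t^3 + 2).
Reduced: 2t^7 + t^5 + 2t^4 + 2t^3 + 2t + 1.

2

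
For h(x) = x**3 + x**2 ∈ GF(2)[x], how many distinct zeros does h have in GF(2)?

2

Evaluate at each of the 2 elements of GF(2):
h(0) = 0 → root; h(1) = 0 → root.
Roots: {0, 1}.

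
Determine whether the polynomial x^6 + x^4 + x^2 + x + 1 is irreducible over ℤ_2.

Write m(x) = x^6 + x^4 + x^2 + x + 1.
Check for roots in ℤ_2: m(0) = 1; m(1) = 1.
No roots, so no linear factors.
Monic irreducibles of degree 2 over GF(2): x^2 + x + 1.
None of them divide m (all give nonzero remainder).
Monic irreducibles of degree 3 over GF(2): x^3 + x + 1, x^3 + x^2 + 1.
None of them divide m (all give nonzero remainder).
No irreducible factor of degree ≤ 3 exists, so m is irreducible over GF(2).

Yes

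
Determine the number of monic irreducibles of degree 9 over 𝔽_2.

56

The number of monic irreducibles of degree 9 over GF(2) is (1/9)·Σ_{d∣9} μ(9/d) 2^d.
Divisors of 9: 1, 3, 9; μ(9/d) for each: 0, -1, 1.
Σ = − 2^3 + 2^9 = 504.
N = 504/9 = 56.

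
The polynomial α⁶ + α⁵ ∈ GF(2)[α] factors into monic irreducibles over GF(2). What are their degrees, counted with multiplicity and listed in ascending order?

1, 1, 1, 1, 1, 1

Write h(α) = α⁶ + α⁵.
Roots in GF(2): h(0) = 0 → root; h(1) = 0 → root.
Linear factors from roots: (α), (α + 1).
Complete factorization: h(α) = (α + 1)·(α)^5.
Factor degrees with multiplicity: 1 + 1 + 1 + 1 + 1 + 1 = 6.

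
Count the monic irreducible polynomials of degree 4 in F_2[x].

The number of monic irreducibles of degree 4 over GF(2) is (1/4)·Σ_{d∣4} μ(4/d) 2^d.
Divisors of 4: 1, 2, 4; μ(4/d) for each: 0, -1, 1.
Σ = − 2^2 + 2^4 = 12.
N = 12/4 = 3.

3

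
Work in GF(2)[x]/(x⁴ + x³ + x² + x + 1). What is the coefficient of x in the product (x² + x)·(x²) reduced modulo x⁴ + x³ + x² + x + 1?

1

Multiply in GF(2)[x]: (x² + x)·(x²) = x⁴ + x³.
Reduce using x⁴ ≡ x³ + x² + x + 1 (mod x⁴ + x³ + x² + x + 1).
Reduced: x² + x + 1.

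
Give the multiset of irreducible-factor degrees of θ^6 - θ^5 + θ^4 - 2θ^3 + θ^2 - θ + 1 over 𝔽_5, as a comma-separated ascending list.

1, 1, 1, 1, 2

Write f(θ) = θ^6 - θ^5 + θ^4 - 2θ^3 + θ^2 - θ + 1.
Roots in 𝔽_5: f(0) = 1; f(1) = 0 → root; f(2) = 0 → root; f(3) = 0 → root; f(4) = 3.
Linear factors from roots: (θ - 1), (θ - 2), (θ + 2).
Complete factorization: f(θ) = (θ + 2)·(θ - 2)·(θ - 1)^2·(θ^2 + θ + 1).
Factor degrees with multiplicity: 1 + 1 + 1 + 1 + 2 = 6.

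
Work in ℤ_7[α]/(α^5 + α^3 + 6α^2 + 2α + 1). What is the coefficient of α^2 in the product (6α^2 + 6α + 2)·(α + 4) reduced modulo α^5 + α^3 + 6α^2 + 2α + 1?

2

Multiply in ℤ_7[α]: (6α^2 + 6α + 2)·(α + 4) = 6α^3 + 2α^2 + 5α + 1.
Reduced: 6α^3 + 2α^2 + 5α + 1.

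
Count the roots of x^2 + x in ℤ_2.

2

Write f(x) = x^2 + x.
Evaluate at each of the 2 elements of ℤ_2:
f(0) = 0 → root; f(1) = 0 → root.
Roots: {0, 1}.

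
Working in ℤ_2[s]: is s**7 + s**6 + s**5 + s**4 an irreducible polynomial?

No

Write P(s) = s**7 + s**6 + s**5 + s**4.
Check for roots in ℤ_2: P(0) = 0 → root; P(1) = 0 → root.
P(0) = 0, so (s) divides P(s); P is reducible.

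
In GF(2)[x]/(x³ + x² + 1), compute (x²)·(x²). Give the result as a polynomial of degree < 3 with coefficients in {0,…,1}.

x^2 + x + 1

Multiply in GF(2)[x]: (x²)·(x²) = x⁴.
Reduce using x³ ≡ x² + 1 (mod x³ + x² + 1).
Reduced: x² + x + 1.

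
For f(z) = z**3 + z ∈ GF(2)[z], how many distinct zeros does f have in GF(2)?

Evaluate at each of the 2 elements of GF(2):
f(0) = 0 → root; f(1) = 0 → root.
Roots: {0, 1}.

2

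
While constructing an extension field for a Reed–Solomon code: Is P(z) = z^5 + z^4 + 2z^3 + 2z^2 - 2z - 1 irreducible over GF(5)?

Yes

Check for roots in GF(5): P(0) = 4; P(1) = 3; P(2) = 2; P(3) = 4; P(4) = 1.
No roots, so no linear factors.
Degree-2 irreducible divisors: test the 10 monic irreducibles of degree 2 over GF(5).
None of them divide P (all give nonzero remainder).
No irreducible factor of degree ≤ 2 exists, so P is irreducible over GF(5).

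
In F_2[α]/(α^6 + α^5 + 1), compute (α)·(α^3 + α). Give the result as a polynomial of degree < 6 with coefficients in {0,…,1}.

α^4 + α^2

Multiply in F_2[α]: (α)·(α^3 + α) = α^4 + α^2.
Reduced: α^4 + α^2.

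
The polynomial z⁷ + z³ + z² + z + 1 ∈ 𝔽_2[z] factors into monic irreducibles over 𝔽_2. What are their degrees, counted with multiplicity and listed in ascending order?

7

Write g(z) = z⁷ + z³ + z² + z + 1.
Roots in 𝔽_2: g(0) = 1; g(1) = 1.
Complete factorization: g(z) = (z⁷ + z³ + z² + z + 1).
Factor degrees with multiplicity: 7 = 7.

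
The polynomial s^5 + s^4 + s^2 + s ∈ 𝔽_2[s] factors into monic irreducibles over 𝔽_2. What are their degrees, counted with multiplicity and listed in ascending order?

1, 1, 1, 2

Write h(s) = s^5 + s^4 + s^2 + s.
Roots in 𝔽_2: h(0) = 0 → root; h(1) = 0 → root.
Linear factors from roots: (s), (s + 1).
Complete factorization: h(s) = (s)·(s + 1)^2·(s^2 + s + 1).
Factor degrees with multiplicity: 1 + 1 + 1 + 2 = 5.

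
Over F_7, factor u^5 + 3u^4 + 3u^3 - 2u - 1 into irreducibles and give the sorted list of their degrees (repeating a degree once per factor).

1, 1, 1, 2

Write f(u) = u^5 + 3u^4 + 3u^3 - 2u - 1.
Linear factors from roots: (u - 3), (u + 1).
Complete factorization: f(u) = (u - 3)·(u + 1)^2·(u^2 - 3u - 2).
Factor degrees with multiplicity: 1 + 1 + 1 + 2 = 5.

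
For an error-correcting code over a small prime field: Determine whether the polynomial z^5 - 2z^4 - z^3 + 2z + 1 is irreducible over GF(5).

Yes

Write f(z) = z^5 - 2z^4 - z^3 + 2z + 1.
Check for roots in GF(5): f(0) = 1; f(1) = 1; f(2) = 2; f(3) = 1; f(4) = 2.
No roots, so no linear factors.
Degree-2 irreducible divisors: test the 10 monic irreducibles of degree 2 over GF(5).
None of them divide f (all give nonzero remainder).
No irreducible factor of degree ≤ 2 exists, so f is irreducible over GF(5).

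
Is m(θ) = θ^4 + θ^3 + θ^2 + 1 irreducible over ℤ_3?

Check for roots in ℤ_3: m(0) = 1; m(1) = 1; m(2) = 2.
No roots, so no linear factors.
Monic irreducibles of degree 2 over GF(3): θ^2 + 1, θ^2 + θ - 1, θ^2 - θ - 1.
None of them divide m (all give nonzero remainder).
No irreducible factor of degree ≤ 2 exists, so m is irreducible over GF(3).

Yes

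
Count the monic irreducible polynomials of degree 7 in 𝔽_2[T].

x^(2^7) − x is the product of all monic irreducibles of degree dividing 7; Möbius inversion gives N = (1/7) Σ μ(7/d)·2^d.
Divisors of 7: 1, 7; μ(7/d) for each: -1, 1.
Σ = − 2^1 + 2^7 = 126.
N = 126/7 = 18.

18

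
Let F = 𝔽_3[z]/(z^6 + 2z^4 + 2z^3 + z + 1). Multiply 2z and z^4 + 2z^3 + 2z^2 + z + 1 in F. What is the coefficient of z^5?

Multiply in 𝔽_3[z]: (2z)·(z^4 + 2z^3 + 2z^2 + z + 1) = 2z^5 + z^4 + z^3 + 2z^2 + 2z.
Reduced: 2z^5 + z^4 + z^3 + 2z^2 + 2z.

2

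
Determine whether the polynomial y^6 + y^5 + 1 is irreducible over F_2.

Write m(y) = y^6 + y^5 + 1.
Check for roots in F_2: m(0) = 1; m(1) = 1.
No roots, so no linear factors.
Monic irreducibles of degree 2 over GF(2): y^2 + y + 1.
None of them divide m (all give nonzero remainder).
Monic irreducibles of degree 3 over GF(2): y^3 + y + 1, y^3 + y^2 + 1.
None of them divide m (all give nonzero remainder).
No irreducible factor of degree ≤ 3 exists, so m is irreducible over GF(2).

Yes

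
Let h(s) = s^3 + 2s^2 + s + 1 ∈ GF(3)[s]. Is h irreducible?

Yes

Check for roots in GF(3): h(0) = 1; h(1) = 2; h(2) = 1.
No roots. A degree-3 polynomial over a field with no linear factor is irreducible.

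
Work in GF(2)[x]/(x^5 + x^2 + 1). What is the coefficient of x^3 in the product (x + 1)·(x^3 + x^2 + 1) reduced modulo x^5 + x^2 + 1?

0

Multiply in GF(2)[x]: (x + 1)·(x^3 + x^2 + 1) = x^4 + x^2 + x + 1.
Reduced: x^4 + x^2 + x + 1.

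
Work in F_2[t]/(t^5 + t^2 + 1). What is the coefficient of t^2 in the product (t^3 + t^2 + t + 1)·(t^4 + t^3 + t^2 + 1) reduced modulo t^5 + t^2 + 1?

0

Multiply in F_2[t]: (t^3 + t^2 + t + 1)·(t^4 + t^3 + t^2 + 1) = t^7 + t^5 + t^4 + t^3 + t + 1.
Reduce using t^5 ≡ t^2 + 1 (mod t^5 + t^2 + 1).
Reduced: t^3 + t.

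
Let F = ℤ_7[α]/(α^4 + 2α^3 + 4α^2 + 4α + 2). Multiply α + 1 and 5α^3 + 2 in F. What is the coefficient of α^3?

2

Multiply in ℤ_7[α]: (α + 1)·(5α^3 + 2) = 5α^4 + 5α^3 + 2α + 2.
Reduce using α^4 ≡ 5α^3 + 3α^2 + 3α + 5 (mod α^4 + 2α^3 + 4α^2 + 4α + 2).
Reduced: 2α^3 + α^2 + 3α + 6.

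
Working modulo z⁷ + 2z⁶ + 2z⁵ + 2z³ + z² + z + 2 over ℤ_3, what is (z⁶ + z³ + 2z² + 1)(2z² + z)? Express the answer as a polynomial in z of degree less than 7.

2z^6 + 2z^5 + z^4

Multiply in ℤ_3[z]: (z⁶ + z³ + 2z² + 1)·(2z² + z) = 2z⁸ + z⁷ + 2z⁵ + 2z⁴ + 2z³ + 2z² + z.
Reduce using z⁷ ≡ z⁶ + z⁵ + z³ + 2z² + 2z + 1 (mod z⁷ + 2z⁶ + 2z⁵ + 2z³ + z² + z + 2).
Reduced: 2z⁶ + 2z⁵ + z⁴.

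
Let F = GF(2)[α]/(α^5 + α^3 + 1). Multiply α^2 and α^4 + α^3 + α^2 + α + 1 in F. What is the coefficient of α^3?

0

Multiply in GF(2)[α]: (α^2)·(α^4 + α^3 + α^2 + α + 1) = α^6 + α^5 + α^4 + α^3 + α^2.
Reduce using α^5 ≡ α^3 + 1 (mod α^5 + α^3 + 1).
Reduced: α^2 + α + 1.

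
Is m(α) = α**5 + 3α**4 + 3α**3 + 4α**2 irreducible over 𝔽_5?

No

Check for roots in 𝔽_5: m(0) = 0 → root; m(1) = 1; m(2) = 0 → root; m(3) = 3; m(4) = 3.
m(0) = 0, so (α) divides m(α); m is reducible.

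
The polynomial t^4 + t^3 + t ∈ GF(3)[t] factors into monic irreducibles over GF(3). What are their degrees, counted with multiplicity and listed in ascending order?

Write f(t) = t^4 + t^3 + t.
Roots in GF(3): f(0) = 0 → root; f(1) = 0 → root; f(2) = 2.
Linear factors from roots: (t), (t + 2).
Complete factorization: f(t) = (t)·(t + 2)·(t^2 + 2t + 2).
Factor degrees with multiplicity: 1 + 1 + 2 = 4.

1, 1, 2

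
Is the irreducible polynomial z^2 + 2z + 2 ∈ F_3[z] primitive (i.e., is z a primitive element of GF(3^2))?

Write f(z) = z^2 + 2z + 2.
|GF(3^2)^×| = 3^2 − 1 = 8. Prime factorization: 8 = 2^3.
f is primitive ⇔ z has order 8 in GF(3)[z]/(f), i.e. z^(8/q) ≠ 1 for each prime q | 8.
z^(4) mod f = 2.
None equal 1, so z has full order 8; f is primitive.

Yes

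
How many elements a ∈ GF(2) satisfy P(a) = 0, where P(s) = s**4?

1

Evaluate at each of the 2 elements of GF(2):
P(0) = 0 → root; P(1) = 1.
Roots: {0}.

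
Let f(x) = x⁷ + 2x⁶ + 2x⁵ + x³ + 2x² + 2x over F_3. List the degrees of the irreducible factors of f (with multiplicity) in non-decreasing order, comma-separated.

Roots in F_3: f(0) = 0 → root; f(1) = 1; f(2) = 1.
Linear factors from roots: (x).
Complete factorization: f(x) = (x)·(x² + x + 2)·(x² + 2x + 2)^2.
Factor degrees with multiplicity: 1 + 2 + 2 + 2 = 7.

1, 2, 2, 2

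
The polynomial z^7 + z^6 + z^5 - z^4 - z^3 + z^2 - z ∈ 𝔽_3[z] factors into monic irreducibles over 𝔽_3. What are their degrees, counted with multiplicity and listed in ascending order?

1, 2, 2, 2

Write h(z) = z^7 + z^6 + z^5 - z^4 - z^3 + z^2 - z.
Roots in 𝔽_3: h(0) = 0 → root; h(1) = 1; h(2) = 1.
Linear factors from roots: (z).
Complete factorization: h(z) = (z)·(z^2 + z - 1)·(z^2 + 1)^2.
Factor degrees with multiplicity: 1 + 2 + 2 + 2 = 7.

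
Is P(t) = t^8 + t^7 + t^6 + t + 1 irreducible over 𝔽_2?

Yes

Check for roots in 𝔽_2: P(0) = 1; P(1) = 1.
No roots, so no linear factors.
Monic irreducibles of degree 2 over GF(2): t^2 + t + 1.
None of them divide P (all give nonzero remainder).
Monic irreducibles of degree 3 over GF(2): t^3 + t + 1, t^3 + t^2 + 1.
None of them divide P (all give nonzero remainder).
Monic irreducibles of degree 4 over GF(2): t^4 + t + 1, t^4 + t^3 + 1, t^4 + t^3 + t^2 + t + 1.
None of them divide P (all give nonzero remainder).
No irreducible factor of degree ≤ 4 exists, so P is irreducible over GF(2).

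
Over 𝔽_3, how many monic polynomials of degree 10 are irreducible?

5880

Gauss's count: N_{3}(10) = (1/10) Σ_{d|10} μ(10/d)·3^d.
Divisors of 10: 1, 2, 5, 10; μ(10/d) for each: 1, -1, -1, 1.
Σ = 3^1 − 3^2 − 3^5 + 3^10 = 58800.
N = 58800/10 = 5880.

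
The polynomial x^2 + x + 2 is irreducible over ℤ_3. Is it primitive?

Write f(x) = x^2 + x + 2.
|GF(3^2)^×| = 3^2 − 1 = 8. Prime factorization: 8 = 2^3.
f is primitive ⇔ x has order 8 in GF(3)[x]/(f), i.e. x^(8/q) ≠ 1 for each prime q | 8.
x^(4) mod f = 2.
None equal 1, so x has full order 8; f is primitive.

Yes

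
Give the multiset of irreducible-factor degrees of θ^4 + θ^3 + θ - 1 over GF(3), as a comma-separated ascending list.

2, 2

Write h(θ) = θ^4 + θ^3 + θ - 1.
Roots in GF(3): h(0) = 2; h(1) = 2; h(2) = 1.
Complete factorization: h(θ) = (θ^2 + 1)·(θ^2 + θ - 1).
Factor degrees with multiplicity: 2 + 2 = 4.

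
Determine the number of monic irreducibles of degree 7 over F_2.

Gauss's count: N_{2}(7) = (1/7) Σ_{d|7} μ(7/d)·2^d.
Divisors of 7: 1, 7; μ(7/d) for each: -1, 1.
Σ = − 2^1 + 2^7 = 126.
N = 126/7 = 18.

18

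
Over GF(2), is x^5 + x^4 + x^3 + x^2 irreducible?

Write P(x) = x^5 + x^4 + x^3 + x^2.
Check for roots in GF(2): P(0) = 0 → root; P(1) = 0 → root.
P(0) = 0, so (x) divides P(x); P is reducible.

No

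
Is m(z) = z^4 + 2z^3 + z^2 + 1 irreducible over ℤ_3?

Yes

Check for roots in ℤ_3: m(0) = 1; m(1) = 2; m(2) = 1.
No roots, so no linear factors.
Monic irreducibles of degree 2 over GF(3): z^2 + 1, z^2 + z + 2, z^2 + 2z + 2.
None of them divide m (all give nonzero remainder).
No irreducible factor of degree ≤ 2 exists, so m is irreducible over GF(3).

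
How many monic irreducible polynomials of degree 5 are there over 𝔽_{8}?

6552

x^(8^5) − x is the product of all monic irreducibles of degree dividing 5; Möbius inversion gives N = (1/5) Σ μ(5/d)·8^d.
Divisors of 5: 1, 5; μ(5/d) for each: -1, 1.
Σ = − 8^1 + 8^5 = 32760.
N = 32760/5 = 6552.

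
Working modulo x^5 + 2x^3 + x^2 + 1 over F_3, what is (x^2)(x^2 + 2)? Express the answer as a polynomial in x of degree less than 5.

Multiply in F_3[x]: (x^2)·(x^2 + 2) = x^4 + 2x^2.
Reduced: x^4 + 2x^2.

x^4 + 2x^2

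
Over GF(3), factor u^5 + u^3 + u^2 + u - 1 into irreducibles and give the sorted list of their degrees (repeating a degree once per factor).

1, 1, 3

Write f(u) = u^5 + u^3 + u^2 + u - 1.
Roots in GF(3): f(0) = 2; f(1) = 0 → root; f(2) = 0 → root.
Linear factors from roots: (u - 1), (u + 1).
Complete factorization: f(u) = (u + 1)·(u - 1)·(u^3 - u + 1).
Factor degrees with multiplicity: 1 + 1 + 3 = 5.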